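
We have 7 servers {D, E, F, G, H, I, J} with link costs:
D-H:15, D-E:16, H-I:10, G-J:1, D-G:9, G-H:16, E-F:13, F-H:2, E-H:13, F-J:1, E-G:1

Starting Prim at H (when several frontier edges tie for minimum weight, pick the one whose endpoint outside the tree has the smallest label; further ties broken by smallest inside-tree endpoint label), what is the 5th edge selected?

D-G

Grow the tree from H using Prim:
Step 1: frontier [F-H 2, H-I 10, E-H 13, D-H 15, G-H 16] → take F-H (2); add F.
Step 2: frontier [F-J 1, E-F 13, H-I 10, E-H 13, D-H 15, G-H 16] → take F-J (1); add J.
Step 3: frontier [E-F 13, H-I 10, E-H 13, D-H 15, G-H 16, G-J 1] → take G-J (1); add G.
Step 4: frontier [E-F 13, E-G 1, D-G 9, H-I 10, E-H 13, D-H 15] → take E-G (1); add E.
Step 5: frontier [D-E 16, D-G 9, H-I 10, D-H 15] → take D-G (9); add D.
Step 6: frontier [H-I 10] → take H-I (10); add I.
The 5th edge added is D-G.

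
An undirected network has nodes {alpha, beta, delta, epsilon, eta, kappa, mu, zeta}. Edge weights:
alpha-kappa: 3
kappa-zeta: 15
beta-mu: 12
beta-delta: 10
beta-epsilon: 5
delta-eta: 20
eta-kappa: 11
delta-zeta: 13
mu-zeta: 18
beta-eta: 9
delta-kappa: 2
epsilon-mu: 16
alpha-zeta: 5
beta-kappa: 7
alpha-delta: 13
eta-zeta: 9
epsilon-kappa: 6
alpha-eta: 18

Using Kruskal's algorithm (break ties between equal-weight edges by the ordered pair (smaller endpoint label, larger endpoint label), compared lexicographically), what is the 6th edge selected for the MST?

Sort edges by weight, then run Kruskal:
delta-kappa (2): add — endpoints in different components.
alpha-kappa (3): add — endpoints in different components.
alpha-zeta (5): add — endpoints in different components.
beta-epsilon (5): add — endpoints in different components.
epsilon-kappa (6): add — endpoints in different components.
beta-kappa (7): skip — beta and kappa already connected.
beta-eta (9): add — endpoints in different components.
eta-zeta (9): skip — zeta and eta already connected.
beta-delta (10): skip — beta and delta already connected.
eta-kappa (11): skip — kappa and eta already connected.
beta-mu (12): add — endpoints in different components.
The 6th edge added is beta-eta.

beta-eta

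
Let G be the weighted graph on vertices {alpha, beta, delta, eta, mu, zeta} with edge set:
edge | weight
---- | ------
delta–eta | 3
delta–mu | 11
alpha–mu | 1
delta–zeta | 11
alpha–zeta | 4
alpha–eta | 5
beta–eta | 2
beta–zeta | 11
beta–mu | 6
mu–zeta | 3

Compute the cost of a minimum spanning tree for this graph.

14

Sort edges by weight, then run Kruskal:
alpha–mu (1): add — endpoints in different components.
beta–eta (2): add — endpoints in different components.
delta–eta (3): add — endpoints in different components.
mu–zeta (3): add — endpoints in different components.
alpha–zeta (4): skip — alpha and zeta already connected.
alpha–eta (5): add — endpoints in different components.
MST edges: alpha–mu, beta–eta, delta–eta, mu–zeta, alpha–eta; total weight 1+2+3+3+5 = 14.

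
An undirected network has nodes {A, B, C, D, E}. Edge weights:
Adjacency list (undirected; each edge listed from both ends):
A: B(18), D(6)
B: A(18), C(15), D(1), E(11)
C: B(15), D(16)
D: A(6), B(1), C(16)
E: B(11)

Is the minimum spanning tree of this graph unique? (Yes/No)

Yes

Kruskal's algorithm — process edges by increasing weight (ties by edge label):
B D (1): add. Components now {A} {B,D} {C} {E}
A D (6): add. Components now {A,B,D} {C} {E}
B E (11): add. Components now {A,B,D,E} {C}
B C (15): add. Components now {A,B,C,D,E}
Every non-tree edge has weight strictly greater than the heaviest edge on the tree path between its endpoints, so the MST is unique.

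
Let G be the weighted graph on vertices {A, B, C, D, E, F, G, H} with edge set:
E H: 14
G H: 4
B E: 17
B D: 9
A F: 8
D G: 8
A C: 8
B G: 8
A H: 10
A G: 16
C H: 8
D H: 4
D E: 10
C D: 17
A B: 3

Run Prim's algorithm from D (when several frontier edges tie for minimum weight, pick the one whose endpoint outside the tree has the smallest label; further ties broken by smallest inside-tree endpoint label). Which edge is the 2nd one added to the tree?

G-H

Grow the tree from D using Prim:
Step 1: cheapest edge leaving the tree is D H (4); add H.
Step 2: cheapest edge leaving the tree is G H (4); add G.
Step 3: cheapest edge leaving the tree is B G (8); add B.
Step 4: cheapest edge leaving the tree is A B (3); add A.
Step 5: cheapest edge leaving the tree is A C (8); add C.
Step 6: cheapest edge leaving the tree is A F (8); add F.
Step 7: cheapest edge leaving the tree is D E (10); add E.
The 2nd edge added is G H.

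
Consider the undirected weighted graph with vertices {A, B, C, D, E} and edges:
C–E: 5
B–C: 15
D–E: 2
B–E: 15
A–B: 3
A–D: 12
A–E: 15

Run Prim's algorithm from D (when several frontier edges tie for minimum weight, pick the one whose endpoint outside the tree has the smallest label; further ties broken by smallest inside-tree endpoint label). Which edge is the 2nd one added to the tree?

C-E

Grow the tree from D using Prim:
Step 1: cheapest edge leaving the tree is D–E (2); add E.
Step 2: cheapest edge leaving the tree is C–E (5); add C.
Step 3: cheapest edge leaving the tree is A–D (12); add A.
Step 4: cheapest edge leaving the tree is A–B (3); add B.
The 2nd edge added is C–E.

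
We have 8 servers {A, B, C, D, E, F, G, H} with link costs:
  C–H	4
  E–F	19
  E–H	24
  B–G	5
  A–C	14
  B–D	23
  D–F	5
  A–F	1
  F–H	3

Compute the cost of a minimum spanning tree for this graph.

60

Kruskal: consider edges lightest-first.
A–F (1): add — endpoints in different components.
F–H (3): add — endpoints in different components.
C–H (4): add — endpoints in different components.
B–G (5): add — endpoints in different components.
D–F (5): add — endpoints in different components.
A–C (14): skip — A and C already connected.
E–F (19): add — endpoints in different components.
B–D (23): add — endpoints in different components.
MST edges: A–F, F–H, C–H, B–G, D–F, E–F, B–D; total weight 1+3+4+5+5+19+23 = 60.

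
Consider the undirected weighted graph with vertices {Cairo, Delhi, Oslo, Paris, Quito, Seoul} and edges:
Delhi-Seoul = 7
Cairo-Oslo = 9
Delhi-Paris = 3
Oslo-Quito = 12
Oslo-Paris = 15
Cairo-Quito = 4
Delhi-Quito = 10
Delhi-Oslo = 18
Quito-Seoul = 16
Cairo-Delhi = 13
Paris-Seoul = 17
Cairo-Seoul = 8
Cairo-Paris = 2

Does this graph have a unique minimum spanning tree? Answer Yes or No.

Kruskal: consider edges lightest-first.
Cairo-Paris (2): add — endpoints in different components.
Delhi-Paris (3): add — endpoints in different components.
Cairo-Quito (4): add — endpoints in different components.
Delhi-Seoul (7): add — endpoints in different components.
Cairo-Seoul (8): skip — Seoul and Cairo already connected.
Cairo-Oslo (9): add — endpoints in different components.
Every non-tree edge has weight strictly greater than the heaviest edge on the tree path between its endpoints, so the MST is unique.

Yes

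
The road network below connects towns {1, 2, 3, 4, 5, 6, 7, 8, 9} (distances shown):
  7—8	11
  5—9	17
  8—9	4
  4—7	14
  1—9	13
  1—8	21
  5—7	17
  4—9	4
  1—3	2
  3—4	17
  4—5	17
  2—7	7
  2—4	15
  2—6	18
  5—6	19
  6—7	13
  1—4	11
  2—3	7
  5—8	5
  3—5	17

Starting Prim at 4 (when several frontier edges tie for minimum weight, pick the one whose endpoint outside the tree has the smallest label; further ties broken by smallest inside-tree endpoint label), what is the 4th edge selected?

1-4

Prim, starting at 4.
Step 1: cheapest edge leaving the tree is 4—9 (4); add 9.
Step 2: cheapest edge leaving the tree is 8—9 (4); add 8.
Step 3: cheapest edge leaving the tree is 5—8 (5); add 5.
Step 4: cheapest edge leaving the tree is 1—4 (11); add 1.
Step 5: cheapest edge leaving the tree is 1—3 (2); add 3.
Step 6: cheapest edge leaving the tree is 2—3 (7); add 2.
Step 7: cheapest edge leaving the tree is 2—7 (7); add 7.
Step 8: cheapest edge leaving the tree is 6—7 (13); add 6.
The 4th edge added is 1—4.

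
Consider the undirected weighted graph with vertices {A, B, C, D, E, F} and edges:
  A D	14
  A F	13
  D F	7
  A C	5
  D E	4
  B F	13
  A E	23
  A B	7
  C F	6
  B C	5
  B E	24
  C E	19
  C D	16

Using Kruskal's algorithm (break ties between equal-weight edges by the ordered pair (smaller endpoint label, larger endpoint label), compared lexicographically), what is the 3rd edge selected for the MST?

B-C

Kruskal's algorithm — process edges by increasing weight (ties by edge label):
D E (4): add. Components now {A} {B} {C} {D,E} {F}
A C (5): add. Components now {A,C} {B} {D,E} {F}
B C (5): add. Components now {A,B,C} {D,E} {F}
C F (6): add. Components now {A,B,C,F} {D,E}
A B (7): skip — A and B already connected.
D F (7): add. Components now {A,B,C,D,E,F}
The 3rd edge added is B C.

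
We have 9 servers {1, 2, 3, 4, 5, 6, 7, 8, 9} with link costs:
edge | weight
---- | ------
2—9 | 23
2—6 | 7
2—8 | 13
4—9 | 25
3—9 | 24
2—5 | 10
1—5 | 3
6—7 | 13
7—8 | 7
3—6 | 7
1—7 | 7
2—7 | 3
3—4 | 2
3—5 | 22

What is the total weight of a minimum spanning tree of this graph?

Grow the tree from 2 using Prim:
Step 1: frontier [2—7 3, 2—6 7, 2—5 10, 2—8 13, 2—9 23] → take 2—7 (3); add 7.
Step 2: frontier [2—6 7, 2—5 10, 2—8 13, 2—9 23, 1—7 7, 7—8 7, 6—7 13] → take 1—7 (7); add 1.
Step 3: frontier [1—5 3, 2—6 7, 2—5 10, 2—8 13, 2—9 23, 7—8 7, 6—7 13] → take 1—5 (3); add 5.
Step 4: frontier [2—6 7, 2—8 13, 2—9 23, 3—5 22, 7—8 7, 6—7 13] → take 2—6 (7); add 6.
Step 5: frontier [2—8 13, 2—9 23, 3—5 22, 3—6 7, 7—8 7] → take 3—6 (7); add 3.
Step 6: frontier [2—8 13, 2—9 23, 3—4 2, 3—9 24, 7—8 7] → take 3—4 (2); add 4.
Step 7: frontier [2—8 13, 2—9 23, 3—9 24, 4—9 25, 7—8 7] → take 7—8 (7); add 8.
Step 8: frontier [2—9 23, 3—9 24, 4—9 25] → take 2—9 (23); add 9.
MST edges: 2—7, 1—7, 1—5, 2—6, 3—6, 3—4, 7—8, 2—9; total weight 3+7+3+7+7+2+7+23 = 59.

59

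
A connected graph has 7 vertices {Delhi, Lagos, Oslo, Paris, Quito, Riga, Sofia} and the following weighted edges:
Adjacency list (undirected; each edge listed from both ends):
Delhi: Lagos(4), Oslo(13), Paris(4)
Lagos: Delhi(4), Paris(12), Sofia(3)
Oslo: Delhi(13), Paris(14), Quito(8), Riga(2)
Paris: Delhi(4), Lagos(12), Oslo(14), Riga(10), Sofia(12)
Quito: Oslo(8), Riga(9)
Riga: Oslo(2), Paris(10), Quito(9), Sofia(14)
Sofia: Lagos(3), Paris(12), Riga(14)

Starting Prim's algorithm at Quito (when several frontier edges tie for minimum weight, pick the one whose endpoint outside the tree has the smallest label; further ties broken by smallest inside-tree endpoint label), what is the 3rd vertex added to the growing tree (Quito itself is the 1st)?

Grow the tree from Quito using Prim:
Step 1: cheapest edge leaving the tree is Oslo-Quito (8); add Oslo.
Step 2: cheapest edge leaving the tree is Oslo-Riga (2); add Riga.
Step 3: cheapest edge leaving the tree is Paris-Riga (10); add Paris.
Step 4: cheapest edge leaving the tree is Delhi-Paris (4); add Delhi.
Step 5: cheapest edge leaving the tree is Delhi-Lagos (4); add Lagos.
Step 6: cheapest edge leaving the tree is Lagos-Sofia (3); add Sofia.
Vertex order: Quito, Oslo, Riga, Paris, Delhi, Lagos, Sofia. The 3rd vertex is Riga.

Riga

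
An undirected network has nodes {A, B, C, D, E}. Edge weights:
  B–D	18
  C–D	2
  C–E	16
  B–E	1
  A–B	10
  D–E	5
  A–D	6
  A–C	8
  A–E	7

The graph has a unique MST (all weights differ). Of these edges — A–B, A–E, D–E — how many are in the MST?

1

Kruskal's algorithm — process edges by increasing weight (ties by edge label):
B–E (1): add. Components now {A} {B,E} {C} {D}
C–D (2): add. Components now {A} {B,E} {C,D}
D–E (5): add. Components now {A} {B,C,D,E}
A–D (6): add. Components now {A,B,C,D,E}
MST edge set: {B–E, C–D, D–E, A–D}.
Of the listed edges, {D–E} are in the MST → 1.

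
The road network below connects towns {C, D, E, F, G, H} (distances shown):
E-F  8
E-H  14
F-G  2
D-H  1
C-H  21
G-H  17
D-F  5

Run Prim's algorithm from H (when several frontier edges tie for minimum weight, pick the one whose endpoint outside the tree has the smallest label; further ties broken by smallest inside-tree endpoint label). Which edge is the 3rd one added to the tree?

F-G

Prim, starting at H.
Step 1: cheapest edge leaving the tree is D-H (1); add D.
Step 2: cheapest edge leaving the tree is D-F (5); add F.
Step 3: cheapest edge leaving the tree is F-G (2); add G.
Step 4: cheapest edge leaving the tree is E-F (8); add E.
Step 5: cheapest edge leaving the tree is C-H (21); add C.
The 3rd edge added is F-G.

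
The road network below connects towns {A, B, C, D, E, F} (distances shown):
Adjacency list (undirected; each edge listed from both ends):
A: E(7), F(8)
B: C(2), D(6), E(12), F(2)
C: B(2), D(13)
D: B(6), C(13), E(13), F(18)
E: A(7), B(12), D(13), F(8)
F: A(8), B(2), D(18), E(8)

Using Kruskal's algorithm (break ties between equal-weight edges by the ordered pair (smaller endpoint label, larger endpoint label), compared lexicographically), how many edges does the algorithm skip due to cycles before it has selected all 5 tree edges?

0

Kruskal's algorithm — process edges by increasing weight (ties by edge label):
B–C (2): add — endpoints in different components.
B–F (2): add — endpoints in different components.
B–D (6): add — endpoints in different components.
A–E (7): add — endpoints in different components.
A–F (8): add — endpoints in different components.
Edges rejected before the tree was complete: 0.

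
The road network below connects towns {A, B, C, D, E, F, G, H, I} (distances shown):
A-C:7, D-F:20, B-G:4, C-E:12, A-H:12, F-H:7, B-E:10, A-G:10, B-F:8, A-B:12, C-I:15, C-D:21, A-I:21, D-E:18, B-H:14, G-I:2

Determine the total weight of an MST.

Grow the tree from E using Prim:
Step 1: cheapest edge leaving the tree is B-E (10); add B.
Step 2: cheapest edge leaving the tree is B-G (4); add G.
Step 3: cheapest edge leaving the tree is G-I (2); add I.
Step 4: cheapest edge leaving the tree is B-F (8); add F.
Step 5: cheapest edge leaving the tree is F-H (7); add H.
Step 6: cheapest edge leaving the tree is A-G (10); add A.
Step 7: cheapest edge leaving the tree is A-C (7); add C.
Step 8: cheapest edge leaving the tree is D-E (18); add D.
MST edges: B-E, B-G, G-I, B-F, F-H, A-G, A-C, D-E; total weight 10+4+2+8+7+10+7+18 = 66.

66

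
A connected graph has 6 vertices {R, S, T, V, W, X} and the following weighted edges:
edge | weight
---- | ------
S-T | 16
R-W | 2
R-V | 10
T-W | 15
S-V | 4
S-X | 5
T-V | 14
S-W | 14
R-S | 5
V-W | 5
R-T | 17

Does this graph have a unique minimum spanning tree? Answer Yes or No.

No

Kruskal: consider edges lightest-first.
R-W (2): add — endpoints in different components.
S-V (4): add — endpoints in different components.
R-S (5): add — endpoints in different components.
S-X (5): add — endpoints in different components.
V-W (5): skip — V and W already connected.
R-V (10): skip — V and R already connected.
S-W (14): skip — W and S already connected.
T-V (14): add — endpoints in different components.
Non-tree edge V-W has weight 5, equal to the heaviest edge on its tree cycle — swapping gives another MST of the same weight. Not unique.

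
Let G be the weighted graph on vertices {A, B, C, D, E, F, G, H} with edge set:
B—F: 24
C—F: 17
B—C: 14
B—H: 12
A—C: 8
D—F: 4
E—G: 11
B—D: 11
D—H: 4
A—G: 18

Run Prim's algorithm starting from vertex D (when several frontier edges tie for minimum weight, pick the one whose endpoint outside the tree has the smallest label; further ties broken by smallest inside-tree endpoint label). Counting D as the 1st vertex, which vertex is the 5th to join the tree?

Grow the tree from D using Prim:
Step 1: frontier [D—F 4, D—H 4, B—D 11] → take D—F (4); add F.
Step 2: frontier [D—H 4, B—D 11, C—F 17, B—F 24] → take D—H (4); add H.
Step 3: frontier [B—D 11, C—F 17, B—F 24, B—H 12] → take B—D (11); add B.
Step 4: frontier [B—C 14, C—F 17] → take B—C (14); add C.
Step 5: frontier [A—C 8] → take A—C (8); add A.
Step 6: frontier [A—G 18] → take A—G (18); add G.
Step 7: frontier [E—G 11] → take E—G (11); add E.
Vertex order: D, F, H, B, C, A, G, E. The 5th vertex is C.

C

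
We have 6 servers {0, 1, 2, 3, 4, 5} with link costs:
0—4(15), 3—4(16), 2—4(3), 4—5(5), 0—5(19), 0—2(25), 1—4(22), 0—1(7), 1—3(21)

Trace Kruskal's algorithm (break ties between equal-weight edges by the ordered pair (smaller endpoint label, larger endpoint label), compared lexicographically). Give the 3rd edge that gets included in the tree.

0-1

Kruskal: consider edges lightest-first.
2—4 (3): add. Components now {0} {1} {2,4} {3} {5}
4—5 (5): add. Components now {0} {1} {2,4,5} {3}
0—1 (7): add. Components now {0,1} {2,4,5} {3}
0—4 (15): add. Components now {0,1,2,4,5} {3}
3—4 (16): add. Components now {0,1,2,3,4,5}
The 3rd edge added is 0—1.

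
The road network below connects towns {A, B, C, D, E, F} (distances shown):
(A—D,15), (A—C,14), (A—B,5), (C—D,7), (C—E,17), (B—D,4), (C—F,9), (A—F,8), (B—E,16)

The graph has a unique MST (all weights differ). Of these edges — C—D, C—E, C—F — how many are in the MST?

Kruskal's algorithm — process edges by increasing weight (ties by edge label):
B—D (4): add. Components now {A} {B,D} {C} {E} {F}
A—B (5): add. Components now {A,B,D} {C} {E} {F}
C—D (7): add. Components now {A,B,C,D} {E} {F}
A—F (8): add. Components now {A,B,C,D,F} {E}
C—F (9): skip — C and F already connected.
A—C (14): skip — A and C already connected.
A—D (15): skip — A and D already connected.
B—E (16): add. Components now {A,B,C,D,E,F}
MST edge set: {B—D, A—B, C—D, A—F, B—E}.
Of the listed edges, {C—D} are in the MST → 1.

1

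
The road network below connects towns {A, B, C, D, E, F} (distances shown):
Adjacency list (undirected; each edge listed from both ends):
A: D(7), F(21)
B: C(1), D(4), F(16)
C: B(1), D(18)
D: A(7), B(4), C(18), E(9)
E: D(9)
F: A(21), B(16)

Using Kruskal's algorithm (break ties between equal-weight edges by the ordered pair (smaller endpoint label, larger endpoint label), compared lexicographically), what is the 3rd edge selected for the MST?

Sort edges by weight, then run Kruskal:
B—C (1): add. Components now {A} {B,C} {D} {E} {F}
B—D (4): add. Components now {A} {B,C,D} {E} {F}
A—D (7): add. Components now {A,B,C,D} {E} {F}
D—E (9): add. Components now {A,B,C,D,E} {F}
B—F (16): add. Components now {A,B,C,D,E,F}
The 3rd edge added is A—D.

A-D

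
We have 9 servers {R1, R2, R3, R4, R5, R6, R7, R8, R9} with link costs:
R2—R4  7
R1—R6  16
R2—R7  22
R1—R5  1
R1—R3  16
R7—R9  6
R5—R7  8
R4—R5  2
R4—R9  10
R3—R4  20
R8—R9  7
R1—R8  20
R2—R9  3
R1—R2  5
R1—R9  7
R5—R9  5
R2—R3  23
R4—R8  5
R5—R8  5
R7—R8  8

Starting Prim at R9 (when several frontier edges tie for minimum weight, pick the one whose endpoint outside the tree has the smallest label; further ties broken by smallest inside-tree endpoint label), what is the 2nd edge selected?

Prim's algorithm from R9:
Step 1: cheapest edge leaving the tree is R2—R9 (3); add R2.
Step 2: cheapest edge leaving the tree is R1—R2 (5); add R1.
Step 3: cheapest edge leaving the tree is R1—R5 (1); add R5.
Step 4: cheapest edge leaving the tree is R4—R5 (2); add R4.
Step 5: cheapest edge leaving the tree is R4—R8 (5); add R8.
Step 6: cheapest edge leaving the tree is R7—R9 (6); add R7.
Step 7: cheapest edge leaving the tree is R1—R3 (16); add R3.
Step 8: cheapest edge leaving the tree is R1—R6 (16); add R6.
The 2nd edge added is R1—R2.

R1-R2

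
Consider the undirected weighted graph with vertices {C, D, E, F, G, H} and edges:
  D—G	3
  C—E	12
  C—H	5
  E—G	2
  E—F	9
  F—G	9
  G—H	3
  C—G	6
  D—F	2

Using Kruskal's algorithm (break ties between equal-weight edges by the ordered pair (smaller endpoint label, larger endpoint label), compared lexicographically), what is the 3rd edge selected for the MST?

D-G

Kruskal's algorithm — process edges by increasing weight (ties by edge label):
D—F (2): add. Components now {C} {D,F} {E} {G} {H}
E—G (2): add. Components now {C} {D,F} {E,G} {H}
D—G (3): add. Components now {C} {D,E,F,G} {H}
G—H (3): add. Components now {C} {D,E,F,G,H}
C—H (5): add. Components now {C,D,E,F,G,H}
The 3rd edge added is D—G.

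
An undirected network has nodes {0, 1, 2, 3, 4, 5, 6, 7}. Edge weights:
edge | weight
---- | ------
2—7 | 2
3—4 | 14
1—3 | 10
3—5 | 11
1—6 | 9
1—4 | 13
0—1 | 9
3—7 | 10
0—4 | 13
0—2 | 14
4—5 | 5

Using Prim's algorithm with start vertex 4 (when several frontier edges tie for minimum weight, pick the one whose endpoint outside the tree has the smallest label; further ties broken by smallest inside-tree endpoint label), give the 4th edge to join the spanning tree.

0-1

Grow the tree from 4 using Prim:
Step 1: frontier [4—5 5, 0—4 13, 1—4 13, 3—4 14] → take 4—5 (5); add 5.
Step 2: frontier [0—4 13, 1—4 13, 3—4 14, 3—5 11] → take 3—5 (11); add 3.
Step 3: frontier [1—3 10, 3—7 10, 0—4 13, 1—4 13] → take 1—3 (10); add 1.
Step 4: frontier [0—1 9, 1—6 9, 3—7 10, 0—4 13] → take 0—1 (9); add 0.
Step 5: frontier [0—2 14, 1—6 9, 3—7 10] → take 1—6 (9); add 6.
Step 6: frontier [0—2 14, 3—7 10] → take 3—7 (10); add 7.
Step 7: frontier [0—2 14, 2—7 2] → take 2—7 (2); add 2.
The 4th edge added is 0—1.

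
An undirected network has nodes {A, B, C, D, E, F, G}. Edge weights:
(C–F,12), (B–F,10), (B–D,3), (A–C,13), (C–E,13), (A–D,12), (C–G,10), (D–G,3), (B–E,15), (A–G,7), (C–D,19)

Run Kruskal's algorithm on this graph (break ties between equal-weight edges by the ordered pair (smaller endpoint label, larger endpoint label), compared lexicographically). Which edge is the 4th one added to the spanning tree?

Kruskal's algorithm — process edges by increasing weight (ties by edge label):
B–D (3): add — endpoints in different components.
D–G (3): add — endpoints in different components.
A–G (7): add — endpoints in different components.
B–F (10): add — endpoints in different components.
C–G (10): add — endpoints in different components.
A–D (12): skip — A and D already connected.
C–F (12): skip — C and F already connected.
A–C (13): skip — A and C already connected.
C–E (13): add — endpoints in different components.
The 4th edge added is B–F.

B-F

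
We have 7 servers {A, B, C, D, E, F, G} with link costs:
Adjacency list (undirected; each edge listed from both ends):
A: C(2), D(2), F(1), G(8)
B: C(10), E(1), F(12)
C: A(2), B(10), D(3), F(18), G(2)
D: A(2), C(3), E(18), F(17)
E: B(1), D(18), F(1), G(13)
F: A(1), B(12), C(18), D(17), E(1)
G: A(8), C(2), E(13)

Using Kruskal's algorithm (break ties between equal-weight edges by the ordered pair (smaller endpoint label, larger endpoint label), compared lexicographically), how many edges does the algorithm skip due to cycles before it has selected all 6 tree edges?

0

Sort edges by weight, then run Kruskal:
A-F (1): add. Components now {A,F} {B} {C} {D} {E} {G}
B-E (1): add. Components now {A,F} {B,E} {C} {D} {G}
E-F (1): add. Components now {A,B,E,F} {C} {D} {G}
A-C (2): add. Components now {A,B,C,E,F} {D} {G}
A-D (2): add. Components now {A,B,C,D,E,F} {G}
C-G (2): add. Components now {A,B,C,D,E,F,G}
Edges rejected before the tree was complete: 0.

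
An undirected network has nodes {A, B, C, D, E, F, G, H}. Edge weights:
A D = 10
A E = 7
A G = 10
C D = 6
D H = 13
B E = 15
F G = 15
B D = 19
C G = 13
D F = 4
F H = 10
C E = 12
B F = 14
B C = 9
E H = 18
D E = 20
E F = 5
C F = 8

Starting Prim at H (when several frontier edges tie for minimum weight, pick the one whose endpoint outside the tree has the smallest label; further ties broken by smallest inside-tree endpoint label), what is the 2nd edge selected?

D-F

Prim, starting at H.
Step 1: cheapest edge leaving the tree is F H (10); add F.
Step 2: cheapest edge leaving the tree is D F (4); add D.
Step 3: cheapest edge leaving the tree is E F (5); add E.
Step 4: cheapest edge leaving the tree is C D (6); add C.
Step 5: cheapest edge leaving the tree is A E (7); add A.
Step 6: cheapest edge leaving the tree is B C (9); add B.
Step 7: cheapest edge leaving the tree is A G (10); add G.
The 2nd edge added is D F.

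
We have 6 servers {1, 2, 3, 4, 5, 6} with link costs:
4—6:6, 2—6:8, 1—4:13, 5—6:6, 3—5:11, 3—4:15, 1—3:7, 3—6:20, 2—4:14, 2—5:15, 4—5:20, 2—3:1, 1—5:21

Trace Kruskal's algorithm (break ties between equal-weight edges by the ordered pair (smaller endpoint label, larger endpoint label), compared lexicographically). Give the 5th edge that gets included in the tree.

2-6

Sort edges by weight, then run Kruskal:
2—3 (1): add — endpoints in different components.
4—6 (6): add — endpoints in different components.
5—6 (6): add — endpoints in different components.
1—3 (7): add — endpoints in different components.
2—6 (8): add — endpoints in different components.
The 5th edge added is 2—6.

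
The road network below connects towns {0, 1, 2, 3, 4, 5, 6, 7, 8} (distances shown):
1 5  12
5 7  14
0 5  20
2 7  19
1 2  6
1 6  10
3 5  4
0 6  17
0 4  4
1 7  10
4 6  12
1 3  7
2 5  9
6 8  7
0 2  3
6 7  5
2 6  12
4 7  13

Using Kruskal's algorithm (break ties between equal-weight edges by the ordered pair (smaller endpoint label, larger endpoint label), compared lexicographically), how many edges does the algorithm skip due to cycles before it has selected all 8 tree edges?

1

Kruskal: consider edges lightest-first.
0 2 (3): add — endpoints in different components.
0 4 (4): add — endpoints in different components.
3 5 (4): add — endpoints in different components.
6 7 (5): add — endpoints in different components.
1 2 (6): add — endpoints in different components.
1 3 (7): add — endpoints in different components.
6 8 (7): add — endpoints in different components.
2 5 (9): skip — 2 and 5 already connected.
1 6 (10): add — endpoints in different components.
Edges rejected before the tree was complete: 1.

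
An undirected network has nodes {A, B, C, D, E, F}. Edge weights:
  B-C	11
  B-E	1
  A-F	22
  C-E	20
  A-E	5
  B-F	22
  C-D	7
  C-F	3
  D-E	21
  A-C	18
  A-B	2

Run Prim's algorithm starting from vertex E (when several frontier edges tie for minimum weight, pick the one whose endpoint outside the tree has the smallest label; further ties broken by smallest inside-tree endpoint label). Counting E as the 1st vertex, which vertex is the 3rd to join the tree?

A

Prim's algorithm from E:
Step 1: frontier [B-E 1, A-E 5, C-E 20, D-E 21] → take B-E (1); add B.
Step 2: frontier [A-B 2, B-C 11, B-F 22, A-E 5, C-E 20, D-E 21] → take A-B (2); add A.
Step 3: frontier [A-C 18, A-F 22, B-C 11, B-F 22, C-E 20, D-E 21] → take B-C (11); add C.
Step 4: frontier [A-F 22, B-F 22, C-F 3, C-D 7, D-E 21] → take C-F (3); add F.
Step 5: frontier [C-D 7, D-E 21] → take C-D (7); add D.
Vertex order: E, B, A, C, F, D. The 3rd vertex is A.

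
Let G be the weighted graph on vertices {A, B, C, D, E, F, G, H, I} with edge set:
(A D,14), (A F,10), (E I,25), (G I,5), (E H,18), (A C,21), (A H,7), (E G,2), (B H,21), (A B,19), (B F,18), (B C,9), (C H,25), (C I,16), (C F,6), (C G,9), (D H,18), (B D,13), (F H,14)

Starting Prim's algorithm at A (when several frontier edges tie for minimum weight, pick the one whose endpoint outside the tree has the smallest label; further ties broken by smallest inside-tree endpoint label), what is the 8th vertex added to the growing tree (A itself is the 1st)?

I

Prim's algorithm from A:
Step 1: cheapest edge leaving the tree is A H (7); add H.
Step 2: cheapest edge leaving the tree is A F (10); add F.
Step 3: cheapest edge leaving the tree is C F (6); add C.
Step 4: cheapest edge leaving the tree is B C (9); add B.
Step 5: cheapest edge leaving the tree is C G (9); add G.
Step 6: cheapest edge leaving the tree is E G (2); add E.
Step 7: cheapest edge leaving the tree is G I (5); add I.
Step 8: cheapest edge leaving the tree is B D (13); add D.
Vertex order: A, H, F, C, B, G, E, I, D. The 8th vertex is I.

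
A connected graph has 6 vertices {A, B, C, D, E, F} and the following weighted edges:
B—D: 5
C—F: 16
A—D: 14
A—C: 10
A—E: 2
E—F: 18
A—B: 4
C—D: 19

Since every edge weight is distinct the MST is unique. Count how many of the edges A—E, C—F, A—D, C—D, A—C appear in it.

3

Kruskal: consider edges lightest-first.
A—E (2): add — endpoints in different components.
A—B (4): add — endpoints in different components.
B—D (5): add — endpoints in different components.
A—C (10): add — endpoints in different components.
A—D (14): skip — A and D already connected.
C—F (16): add — endpoints in different components.
MST edge set: {A—E, A—B, B—D, A—C, C—F}.
Of the listed edges, {A—E, C—F, A—C} are in the MST → 3.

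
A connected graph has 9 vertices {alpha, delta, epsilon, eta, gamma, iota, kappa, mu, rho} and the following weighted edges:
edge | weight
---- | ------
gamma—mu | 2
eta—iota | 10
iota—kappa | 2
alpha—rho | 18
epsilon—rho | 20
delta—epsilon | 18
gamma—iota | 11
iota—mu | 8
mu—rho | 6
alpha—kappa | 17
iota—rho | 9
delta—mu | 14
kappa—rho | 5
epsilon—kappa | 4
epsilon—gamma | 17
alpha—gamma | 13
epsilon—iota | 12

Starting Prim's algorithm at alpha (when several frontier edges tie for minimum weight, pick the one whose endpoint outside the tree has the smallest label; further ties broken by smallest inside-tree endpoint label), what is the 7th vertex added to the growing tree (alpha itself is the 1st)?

Prim, starting at alpha.
Step 1: cheapest edge leaving the tree is alpha—gamma (13); add gamma.
Step 2: cheapest edge leaving the tree is gamma—mu (2); add mu.
Step 3: cheapest edge leaving the tree is mu—rho (6); add rho.
Step 4: cheapest edge leaving the tree is kappa—rho (5); add kappa.
Step 5: cheapest edge leaving the tree is iota—kappa (2); add iota.
Step 6: cheapest edge leaving the tree is epsilon—kappa (4); add epsilon.
Step 7: cheapest edge leaving the tree is eta—iota (10); add eta.
Step 8: cheapest edge leaving the tree is delta—mu (14); add delta.
Vertex order: alpha, gamma, mu, rho, kappa, iota, epsilon, eta, delta. The 7th vertex is epsilon.

epsilon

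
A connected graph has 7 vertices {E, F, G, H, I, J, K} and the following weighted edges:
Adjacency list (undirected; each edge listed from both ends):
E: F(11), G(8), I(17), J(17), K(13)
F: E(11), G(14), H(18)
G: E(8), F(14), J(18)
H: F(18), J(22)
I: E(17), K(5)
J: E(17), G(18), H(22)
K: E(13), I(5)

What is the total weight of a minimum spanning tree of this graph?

Sort edges by weight, then run Kruskal:
I—K (5): add. Components now {E} {F} {G} {H} {I,K} {J}
E—G (8): add. Components now {E,G} {F} {H} {I,K} {J}
E—F (11): add. Components now {E,F,G} {H} {I,K} {J}
E—K (13): add. Components now {E,F,G,I,K} {H} {J}
F—G (14): skip — F and G already connected.
E—I (17): skip — E and I already connected.
E—J (17): add. Components now {E,F,G,I,J,K} {H}
F—H (18): add. Components now {E,F,G,H,I,J,K}
MST edges: I—K, E—G, E—F, E—K, E—J, F—H; total weight 5+8+11+13+17+18 = 72.

72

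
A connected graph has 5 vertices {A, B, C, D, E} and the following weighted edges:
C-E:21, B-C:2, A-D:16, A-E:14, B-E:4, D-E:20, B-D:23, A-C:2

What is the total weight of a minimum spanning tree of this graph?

Grow the tree from E using Prim:
Step 1: cheapest edge leaving the tree is B-E (4); add B.
Step 2: cheapest edge leaving the tree is B-C (2); add C.
Step 3: cheapest edge leaving the tree is A-C (2); add A.
Step 4: cheapest edge leaving the tree is A-D (16); add D.
MST edges: B-E, B-C, A-C, A-D; total weight 4+2+2+16 = 24.

24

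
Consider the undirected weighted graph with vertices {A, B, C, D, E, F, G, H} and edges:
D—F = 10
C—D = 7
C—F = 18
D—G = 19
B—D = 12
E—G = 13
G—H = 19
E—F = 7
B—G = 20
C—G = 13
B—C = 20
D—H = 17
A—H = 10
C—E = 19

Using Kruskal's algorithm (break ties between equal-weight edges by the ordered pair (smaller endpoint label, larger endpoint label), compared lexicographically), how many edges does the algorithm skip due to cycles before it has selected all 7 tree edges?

Kruskal: consider edges lightest-first.
C—D (7): add — endpoints in different components.
E—F (7): add — endpoints in different components.
A—H (10): add — endpoints in different components.
D—F (10): add — endpoints in different components.
B—D (12): add — endpoints in different components.
C—G (13): add — endpoints in different components.
E—G (13): skip — E and G already connected.
D—H (17): add — endpoints in different components.
Edges rejected before the tree was complete: 1.

1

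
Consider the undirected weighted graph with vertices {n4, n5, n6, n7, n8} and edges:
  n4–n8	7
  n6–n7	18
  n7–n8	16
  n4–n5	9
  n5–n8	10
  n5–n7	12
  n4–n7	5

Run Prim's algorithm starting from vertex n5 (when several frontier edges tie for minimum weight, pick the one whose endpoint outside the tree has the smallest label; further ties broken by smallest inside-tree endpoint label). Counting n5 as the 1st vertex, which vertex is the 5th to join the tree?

n6

Grow the tree from n5 using Prim:
Step 1: cheapest edge leaving the tree is n4–n5 (9); add n4.
Step 2: cheapest edge leaving the tree is n4–n7 (5); add n7.
Step 3: cheapest edge leaving the tree is n4–n8 (7); add n8.
Step 4: cheapest edge leaving the tree is n6–n7 (18); add n6.
Vertex order: n5, n4, n7, n8, n6. The 5th vertex is n6.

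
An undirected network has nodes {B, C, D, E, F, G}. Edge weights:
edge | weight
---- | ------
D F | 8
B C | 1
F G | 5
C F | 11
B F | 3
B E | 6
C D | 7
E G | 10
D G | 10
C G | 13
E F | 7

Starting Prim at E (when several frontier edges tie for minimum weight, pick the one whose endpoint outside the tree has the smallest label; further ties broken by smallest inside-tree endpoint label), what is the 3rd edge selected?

B-F

Prim's algorithm from E:
Step 1: frontier [B E 6, E F 7, E G 10] → take B E (6); add B.
Step 2: frontier [B C 1, B F 3, E F 7, E G 10] → take B C (1); add C.
Step 3: frontier [B F 3, C D 7, C F 11, C G 13, E F 7, E G 10] → take B F (3); add F.
Step 4: frontier [C D 7, C G 13, E G 10, F G 5, D F 8] → take F G (5); add G.
Step 5: frontier [C D 7, D F 8, D G 10] → take C D (7); add D.
The 3rd edge added is B F.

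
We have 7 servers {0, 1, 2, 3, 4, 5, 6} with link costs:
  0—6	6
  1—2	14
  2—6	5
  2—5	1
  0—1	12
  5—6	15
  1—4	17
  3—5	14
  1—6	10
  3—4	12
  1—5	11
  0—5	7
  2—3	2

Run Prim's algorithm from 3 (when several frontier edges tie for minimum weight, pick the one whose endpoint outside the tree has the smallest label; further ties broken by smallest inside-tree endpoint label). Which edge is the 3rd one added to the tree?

Grow the tree from 3 using Prim:
Step 1: cheapest edge leaving the tree is 2—3 (2); add 2.
Step 2: cheapest edge leaving the tree is 2—5 (1); add 5.
Step 3: cheapest edge leaving the tree is 2—6 (5); add 6.
Step 4: cheapest edge leaving the tree is 0—6 (6); add 0.
Step 5: cheapest edge leaving the tree is 1—6 (10); add 1.
Step 6: cheapest edge leaving the tree is 3—4 (12); add 4.
The 3rd edge added is 2—6.

2-6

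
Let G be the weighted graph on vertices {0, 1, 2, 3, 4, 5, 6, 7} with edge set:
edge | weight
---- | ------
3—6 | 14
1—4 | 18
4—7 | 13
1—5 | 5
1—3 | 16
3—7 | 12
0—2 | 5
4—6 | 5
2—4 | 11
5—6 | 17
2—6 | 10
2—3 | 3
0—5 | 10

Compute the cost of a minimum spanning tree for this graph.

50

Grow the tree from 2 using Prim:
Step 1: frontier [2—3 3, 0—2 5, 2—6 10, 2—4 11] → take 2—3 (3); add 3.
Step 2: frontier [0—2 5, 2—6 10, 2—4 11, 3—7 12, 3—6 14, 1—3 16] → take 0—2 (5); add 0.
Step 3: frontier [0—5 10, 2—6 10, 2—4 11, 3—7 12, 3—6 14, 1—3 16] → take 0—5 (10); add 5.
Step 4: frontier [2—6 10, 2—4 11, 3—7 12, 3—6 14, 1—3 16, 1—5 5, 5—6 17] → take 1—5 (5); add 1.
Step 5: frontier [1—4 18, 2—6 10, 2—4 11, 3—7 12, 3—6 14, 5—6 17] → take 2—6 (10); add 6.
Step 6: frontier [1—4 18, 2—4 11, 3—7 12, 4—6 5] → take 4—6 (5); add 4.
Step 7: frontier [3—7 12, 4—7 13] → take 3—7 (12); add 7.
MST edges: 2—3, 0—2, 0—5, 1—5, 2—6, 4—6, 3—7; total weight 3+5+10+5+10+5+12 = 50.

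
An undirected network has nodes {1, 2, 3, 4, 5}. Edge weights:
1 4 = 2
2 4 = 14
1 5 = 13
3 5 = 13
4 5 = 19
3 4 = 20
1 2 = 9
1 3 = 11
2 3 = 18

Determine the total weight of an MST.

35

Prim, starting at 3.
Step 1: frontier [1 3 11, 3 5 13, 2 3 18, 3 4 20] → take 1 3 (11); add 1.
Step 2: frontier [1 4 2, 1 2 9, 1 5 13, 3 5 13, 2 3 18, 3 4 20] → take 1 4 (2); add 4.
Step 3: frontier [1 2 9, 1 5 13, 3 5 13, 2 3 18, 2 4 14, 4 5 19] → take 1 2 (9); add 2.
Step 4: frontier [1 5 13, 3 5 13, 4 5 19] → take 1 5 (13); add 5.
MST edges: 1 3, 1 4, 1 2, 1 5; total weight 11+2+9+13 = 35.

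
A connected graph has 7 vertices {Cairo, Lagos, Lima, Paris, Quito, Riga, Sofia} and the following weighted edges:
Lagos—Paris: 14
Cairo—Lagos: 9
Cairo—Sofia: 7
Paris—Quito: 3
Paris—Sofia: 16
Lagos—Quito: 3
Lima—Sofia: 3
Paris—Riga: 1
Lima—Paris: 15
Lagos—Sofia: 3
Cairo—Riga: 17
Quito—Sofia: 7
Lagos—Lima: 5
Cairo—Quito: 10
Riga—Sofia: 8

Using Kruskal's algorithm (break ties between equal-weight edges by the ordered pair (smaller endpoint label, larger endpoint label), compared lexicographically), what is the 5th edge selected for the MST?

Sort edges by weight, then run Kruskal:
Paris—Riga (1): add — endpoints in different components.
Lagos—Quito (3): add — endpoints in different components.
Lagos—Sofia (3): add — endpoints in different components.
Lima—Sofia (3): add — endpoints in different components.
Paris—Quito (3): add — endpoints in different components.
Lagos—Lima (5): skip — Lagos and Lima already connected.
Cairo—Sofia (7): add — endpoints in different components.
The 5th edge added is Paris—Quito.

Paris-Quito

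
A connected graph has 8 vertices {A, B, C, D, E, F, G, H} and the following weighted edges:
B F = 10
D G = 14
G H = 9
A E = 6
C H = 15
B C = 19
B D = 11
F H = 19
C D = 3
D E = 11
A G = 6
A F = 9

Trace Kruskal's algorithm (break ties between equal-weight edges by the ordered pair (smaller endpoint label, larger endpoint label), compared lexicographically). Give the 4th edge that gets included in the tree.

A-F

Sort edges by weight, then run Kruskal:
C D (3): add — endpoints in different components.
A E (6): add — endpoints in different components.
A G (6): add — endpoints in different components.
A F (9): add — endpoints in different components.
G H (9): add — endpoints in different components.
B F (10): add — endpoints in different components.
B D (11): add — endpoints in different components.
The 4th edge added is A F.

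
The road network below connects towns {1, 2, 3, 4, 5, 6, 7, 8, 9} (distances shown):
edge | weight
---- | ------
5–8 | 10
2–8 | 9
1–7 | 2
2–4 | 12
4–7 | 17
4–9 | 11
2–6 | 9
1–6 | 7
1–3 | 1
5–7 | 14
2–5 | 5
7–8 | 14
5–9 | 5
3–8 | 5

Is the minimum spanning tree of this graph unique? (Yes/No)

Kruskal's algorithm — process edges by increasing weight (ties by edge label):
1–3 (1): add — endpoints in different components.
1–7 (2): add — endpoints in different components.
2–5 (5): add — endpoints in different components.
3–8 (5): add — endpoints in different components.
5–9 (5): add — endpoints in different components.
1–6 (7): add — endpoints in different components.
2–6 (9): add — endpoints in different components.
2–8 (9): skip — 2 and 8 already connected.
5–8 (10): skip — 5 and 8 already connected.
4–9 (11): add — endpoints in different components.
Non-tree edge 2–8 has weight 9, equal to the heaviest edge on its tree cycle — swapping gives another MST of the same weight. Not unique.

No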